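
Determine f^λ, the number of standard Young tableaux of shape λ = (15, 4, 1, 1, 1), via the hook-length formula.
# SYT of shape (15, 4, 1, 1, 1) = 2154240

Hook-length formula: f^λ = n! / Π hook(c), product over all cells c of the Young diagram. For λ = (15, 4, 1, 1, 1), n = 22 boxes. Hook lengths by row (left-to-right, top-to-bottom): [19, 15, 14, 13, 11, 10, 9, 8, 7, 6, 5, 4, 3, 2, 1]; [7, 3, 2, 1]; [3]; [2]; [1]. Product of hooks = 521762072832000. So f^λ = 22! / 521762072832000 = 1124000727777607680000 / 521762072832000 = 2154240.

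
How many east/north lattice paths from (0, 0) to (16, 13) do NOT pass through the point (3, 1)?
Number of paths = 47062715

Total paths from (0, 0) to (16, 13): C(29, 16) = 67863915. Paths through (3, 1): (paths (0, 0) → (3, 1)) × (paths (3, 1) → (16, 13)) = C(4, 3) · C(25, 13) = 4 · 5200300 = 20801200. Avoidance count = 67863915 − 20801200 = 47062715.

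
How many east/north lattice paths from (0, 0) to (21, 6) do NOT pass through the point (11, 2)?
Number of paths = 217932

Total paths from (0, 0) to (21, 6): C(27, 21) = 296010. Paths through (11, 2): (paths (0, 0) → (11, 2)) × (paths (11, 2) → (21, 6)) = C(13, 11) · C(14, 10) = 78 · 1001 = 78078. Avoidance count = 296010 − 78078 = 217932.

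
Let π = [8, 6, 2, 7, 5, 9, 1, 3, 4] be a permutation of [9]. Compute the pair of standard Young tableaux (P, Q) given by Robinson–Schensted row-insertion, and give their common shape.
P = [1, 3, 4] / [2, 5, 9] / [6, 7] / [8];  Q = [1, 4, 6] / [2, 5, 9] / [3, 8] / [7];  common shape = (3, 3, 2, 1)

Row-insert the values π_1, π_2, … into P one at a time, bumping the leftmost entry strictly greater than the inserted value down to the next row. The recording tableau Q records, in position (i, j), the step at which that cell was added to P.
  Insert 8 (step 1): P = [8];  Q = [1]
  Insert 6 (step 2): P = [6] / [8];  Q = [1] / [2]
  Insert 2 (step 3): P = [2] / [6] / [8];  Q = [1] / [2] / [3]
  Insert 7 (step 4): P = [2, 7] / [6] / [8];  Q = [1, 4] / [2] / [3]
  Insert 5 (step 5): P = [2, 5] / [6, 7] / [8];  Q = [1, 4] / [2, 5] / [3]
  Insert 9 (step 6): P = [2, 5, 9] / [6, 7] / [8];  Q = [1, 4, 6] / [2, 5] / [3]
  Insert 1 (step 7): P = [1, 5, 9] / [2, 7] / [6] / [8];  Q = [1, 4, 6] / [2, 5] / [3] / [7]
  Insert 3 (step 8): P = [1, 3, 9] / [2, 5] / [6, 7] / [8];  Q = [1, 4, 6] / [2, 5] / [3, 8] / [7]
  Insert 4 (step 9): P = [1, 3, 4] / [2, 5, 9] / [6, 7] / [8];  Q = [1, 4, 6] / [2, 5, 9] / [3, 8] / [7]
Final shape: (3, 3, 2, 1).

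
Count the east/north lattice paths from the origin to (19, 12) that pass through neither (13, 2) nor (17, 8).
Number of paths = 124386810

Inclusion–exclusion. Total paths: C(31, 19) = 141120525. Through P₁: C(15, 13)·C(16, 6) = 840840. Through P₂: C(25, 17)·C(6, 2) = 16223625. Since P₁ is strictly southwest of P₂, a monotone path through both must visit P₁ then P₂; paths through both = C(15, 13)·C(10, 4)·C(6, 2) = 330750. Avoid both = 141120525 − 840840 − 16223625 + 330750 = 124386810.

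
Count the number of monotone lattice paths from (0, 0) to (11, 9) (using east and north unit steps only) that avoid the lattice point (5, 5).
Number of paths = 115040

Total paths from (0, 0) to (11, 9): C(20, 11) = 167960. Paths through (5, 5): (paths (0, 0) → (5, 5)) × (paths (5, 5) → (11, 9)) = C(10, 5) · C(10, 6) = 252 · 210 = 52920. Avoidance count = 167960 − 52920 = 115040.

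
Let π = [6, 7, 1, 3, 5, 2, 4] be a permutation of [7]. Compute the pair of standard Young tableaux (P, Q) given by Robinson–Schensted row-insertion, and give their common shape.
P = [1, 2, 4] / [3, 5] / [6, 7];  Q = [1, 2, 5] / [3, 4] / [6, 7];  common shape = (3, 2, 2)

Row-insert the values π_1, π_2, … into P one at a time, bumping the leftmost entry strictly greater than the inserted value down to the next row. The recording tableau Q records, in position (i, j), the step at which that cell was added to P.
  Insert 6 (step 1): P = [6];  Q = [1]
  Insert 7 (step 2): P = [6, 7];  Q = [1, 2]
  Insert 1 (step 3): P = [1, 7] / [6];  Q = [1, 2] / [3]
  Insert 3 (step 4): P = [1, 3] / [6, 7];  Q = [1, 2] / [3, 4]
  Insert 5 (step 5): P = [1, 3, 5] / [6, 7];  Q = [1, 2, 5] / [3, 4]
  Insert 2 (step 6): P = [1, 2, 5] / [3, 7] / [6];  Q = [1, 2, 5] / [3, 4] / [6]
  Insert 4 (step 7): P = [1, 2, 4] / [3, 5] / [6, 7];  Q = [1, 2, 5] / [3, 4] / [6, 7]
Final shape: (3, 2, 2).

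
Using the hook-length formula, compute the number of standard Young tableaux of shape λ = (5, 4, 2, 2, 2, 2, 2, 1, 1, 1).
# SYT of shape (5, 4, 2, 2, 2, 2, 2, 1, 1, 1) = 320089770

Hook-length formula: f^λ = n! / Π hook(c), product over all cells c of the Young diagram. For λ = (5, 4, 2, 2, 2, 2, 2, 1, 1, 1), n = 22 boxes. Hook lengths by row (left-to-right, top-to-bottom): [14, 10, 4, 3, 1]; [12, 8, 2, 1]; [9, 5]; [8, 4]; [7, 3]; [6, 2]; [5, 1]; [3]; [2]; [1]. Product of hooks = 3511517184000. So f^λ = 22! / 3511517184000 = 1124000727777607680000 / 3511517184000 = 320089770.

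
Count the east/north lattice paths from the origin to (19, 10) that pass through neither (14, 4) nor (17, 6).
Number of paths = 17561085

Inclusion–exclusion. Total paths: C(29, 19) = 20030010. Through P₁: C(18, 14)·C(11, 5) = 1413720. Through P₂: C(23, 17)·C(6, 2) = 1514205. Since P₁ is strictly southwest of P₂, a monotone path through both must visit P₁ then P₂; paths through both = C(18, 14)·C(5, 3)·C(6, 2) = 459000. Avoid both = 20030010 − 1413720 − 1514205 + 459000 = 17561085.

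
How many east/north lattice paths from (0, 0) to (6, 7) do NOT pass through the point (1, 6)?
Number of paths = 1674

Total paths from (0, 0) to (6, 7): C(13, 6) = 1716. Paths through (1, 6): (paths (0, 0) → (1, 6)) × (paths (1, 6) → (6, 7)) = C(7, 1) · C(6, 5) = 7 · 6 = 42. Avoidance count = 1716 − 42 = 1674.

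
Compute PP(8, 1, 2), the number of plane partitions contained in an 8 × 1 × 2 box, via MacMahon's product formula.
PP(8, 1, 2) = 45

Evaluate the triple product over i = 1..8, j = 1..1, k = 1..2. The factors are (2/1) · (3/2) · (3/2) · (4/3) · (4/3) · (5/4) · (5/4) · (6/5) · … (16 factors total). The numerators and denominators telescope so the product is an integer; carrying out the multiplication exactly gives PP(8, 1, 2) = 45.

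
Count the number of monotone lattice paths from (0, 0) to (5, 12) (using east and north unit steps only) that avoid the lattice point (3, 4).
Number of paths = 4613

Total paths from (0, 0) to (5, 12): C(17, 5) = 6188. Paths through (3, 4): (paths (0, 0) → (3, 4)) × (paths (3, 4) → (5, 12)) = C(7, 3) · C(10, 2) = 35 · 45 = 1575. Avoidance count = 6188 − 1575 = 4613.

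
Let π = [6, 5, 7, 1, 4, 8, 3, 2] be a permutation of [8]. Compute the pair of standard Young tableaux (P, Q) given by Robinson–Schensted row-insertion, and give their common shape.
P = [1, 2, 8] / [3, 7] / [4] / [5] / [6];  Q = [1, 3, 6] / [2, 5] / [4] / [7] / [8];  common shape = (3, 2, 1, 1, 1)

Row-insert the values π_1, π_2, … into P one at a time, bumping the leftmost entry strictly greater than the inserted value down to the next row. The recording tableau Q records, in position (i, j), the step at which that cell was added to P.
  Insert 6 (step 1): P = [6];  Q = [1]
  Insert 5 (step 2): P = [5] / [6];  Q = [1] / [2]
  Insert 7 (step 3): P = [5, 7] / [6];  Q = [1, 3] / [2]
  Insert 1 (step 4): P = [1, 7] / [5] / [6];  Q = [1, 3] / [2] / [4]
  Insert 4 (step 5): P = [1, 4] / [5, 7] / [6];  Q = [1, 3] / [2, 5] / [4]
  Insert 8 (step 6): P = [1, 4, 8] / [5, 7] / [6];  Q = [1, 3, 6] / [2, 5] / [4]
  Insert 3 (step 7): P = [1, 3, 8] / [4, 7] / [5] / [6];  Q = [1, 3, 6] / [2, 5] / [4] / [7]
  Insert 2 (step 8): P = [1, 2, 8] / [3, 7] / [4] / [5] / [6];  Q = [1, 3, 6] / [2, 5] / [4] / [7] / [8]
Final shape: (3, 2, 1, 1, 1).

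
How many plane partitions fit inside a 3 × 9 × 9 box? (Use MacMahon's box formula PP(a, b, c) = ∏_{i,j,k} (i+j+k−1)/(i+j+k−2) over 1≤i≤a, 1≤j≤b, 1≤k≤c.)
PP(3, 9, 9) = 1371597504992

Evaluate the triple product over i = 1..3, j = 1..9, k = 1..9. The factors are (2/1) · (3/2) · (4/3) · (5/4) · (6/5) · (7/6) · (8/7) · (9/8) · … (243 factors total). The numerators and denominators telescope so the product is an integer; carrying out the multiplication exactly gives PP(3, 9, 9) = 1371597504992.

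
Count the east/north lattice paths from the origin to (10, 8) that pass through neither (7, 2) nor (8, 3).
Number of paths = 38781

Inclusion–exclusion. Total paths: C(18, 10) = 43758. Through P₁: C(9, 7)·C(9, 3) = 3024. Through P₂: C(11, 8)·C(7, 2) = 3465. Since P₁ is strictly southwest of P₂, a monotone path through both must visit P₁ then P₂; paths through both = C(9, 7)·C(2, 1)·C(7, 2) = 1512. Avoid both = 43758 − 3024 − 3465 + 1512 = 38781.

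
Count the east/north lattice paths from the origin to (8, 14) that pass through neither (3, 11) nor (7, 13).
Number of paths = 155266

Inclusion–exclusion. Total paths: C(22, 8) = 319770. Through P₁: C(14, 3)·C(8, 5) = 20384. Through P₂: C(20, 7)·C(2, 1) = 155040. Since P₁ is strictly southwest of P₂, a monotone path through both must visit P₁ then P₂; paths through both = C(14, 3)·C(6, 4)·C(2, 1) = 10920. Avoid both = 319770 − 20384 − 155040 + 10920 = 155266.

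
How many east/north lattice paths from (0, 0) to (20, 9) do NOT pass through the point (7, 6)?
Number of paths = 9054045

Total paths from (0, 0) to (20, 9): C(29, 20) = 10015005. Paths through (7, 6): (paths (0, 0) → (7, 6)) × (paths (7, 6) → (20, 9)) = C(13, 7) · C(16, 13) = 1716 · 560 = 960960. Avoidance count = 10015005 − 960960 = 9054045.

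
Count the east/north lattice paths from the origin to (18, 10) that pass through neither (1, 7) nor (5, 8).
Number of paths = 12983055

Inclusion–exclusion. Total paths: C(28, 18) = 13123110. Through P₁: C(8, 1)·C(20, 17) = 9120. Through P₂: C(13, 5)·C(15, 13) = 135135. Since P₁ is strictly southwest of P₂, a monotone path through both must visit P₁ then P₂; paths through both = C(8, 1)·C(5, 4)·C(15, 13) = 4200. Avoid both = 13123110 − 9120 − 135135 + 4200 = 12983055.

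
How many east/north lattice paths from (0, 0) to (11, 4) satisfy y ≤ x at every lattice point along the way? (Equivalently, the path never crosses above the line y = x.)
Number of paths = 910

By the reflection principle (André's argument), the number of monotone paths to (11, 4) with n ≤ m that never go above y = x is C(15, 11) − C(15, 12) = 1365 − 455 = 910.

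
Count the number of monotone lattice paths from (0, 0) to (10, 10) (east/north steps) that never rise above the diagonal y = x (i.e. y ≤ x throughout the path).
Number of paths = 16796

By the reflection principle (André's argument), the number of monotone paths to (10, 10) with n ≤ m that never go above y = x is C(20, 10) − C(20, 11) = 184756 − 167960 = 16796.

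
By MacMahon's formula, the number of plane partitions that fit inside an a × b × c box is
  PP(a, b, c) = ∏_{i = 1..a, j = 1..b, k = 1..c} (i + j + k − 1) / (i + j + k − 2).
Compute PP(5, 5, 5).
PP(5, 5, 5) = 267227532

Evaluate the triple product over i = 1..5, j = 1..5, k = 1..5. The factors are (2/1) · (3/2) · (4/3) · (5/4) · (6/5) · (3/2) · (4/3) · (5/4) · … (125 factors total). The numerators and denominators telescope so the product is an integer; carrying out the multiplication exactly gives PP(5, 5, 5) = 267227532.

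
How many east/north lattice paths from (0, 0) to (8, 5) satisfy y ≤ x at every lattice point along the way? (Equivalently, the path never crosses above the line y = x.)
Number of paths = 572

By the reflection principle (André's argument), the number of monotone paths to (8, 5) with n ≤ m that never go above y = x is C(13, 8) − C(13, 9) = 1287 − 715 = 572.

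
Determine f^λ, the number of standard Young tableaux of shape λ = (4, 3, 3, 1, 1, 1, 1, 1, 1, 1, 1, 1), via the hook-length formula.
# SYT of shape (4, 3, 3, 1, 1, 1, 1, 1, 1, 1, 1, 1) = 596904

Hook-length formula: f^λ = n! / Π hook(c), product over all cells c of the Young diagram. For λ = (4, 3, 3, 1, 1, 1, 1, 1, 1, 1, 1, 1), n = 19 boxes. Hook lengths by row (left-to-right, top-to-bottom): [15, 5, 4, 1]; [13, 3, 2]; [12, 2, 1]; [9]; [8]; [7]; [6]; [5]; [4]; [3]; [2]; [1]. Product of hooks = 203793408000. So f^λ = 19! / 203793408000 = 121645100408832000 / 203793408000 = 596904.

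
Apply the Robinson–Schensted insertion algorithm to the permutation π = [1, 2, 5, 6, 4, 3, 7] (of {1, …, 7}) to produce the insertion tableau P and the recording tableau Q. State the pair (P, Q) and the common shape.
P = [1, 2, 3, 6, 7] / [4] / [5];  Q = [1, 2, 3, 4, 7] / [5] / [6];  common shape = (5, 1, 1)

Row-insert the values π_1, π_2, … into P one at a time, bumping the leftmost entry strictly greater than the inserted value down to the next row. The recording tableau Q records, in position (i, j), the step at which that cell was added to P.
  Insert 1 (step 1): P = [1];  Q = [1]
  Insert 2 (step 2): P = [1, 2];  Q = [1, 2]
  Insert 5 (step 3): P = [1, 2, 5];  Q = [1, 2, 3]
  Insert 6 (step 4): P = [1, 2, 5, 6];  Q = [1, 2, 3, 4]
  Insert 4 (step 5): P = [1, 2, 4, 6] / [5];  Q = [1, 2, 3, 4] / [5]
  Insert 3 (step 6): P = [1, 2, 3, 6] / [4] / [5];  Q = [1, 2, 3, 4] / [5] / [6]
  Insert 7 (step 7): P = [1, 2, 3, 6, 7] / [4] / [5];  Q = [1, 2, 3, 4, 7] / [5] / [6]
Final shape: (5, 1, 1).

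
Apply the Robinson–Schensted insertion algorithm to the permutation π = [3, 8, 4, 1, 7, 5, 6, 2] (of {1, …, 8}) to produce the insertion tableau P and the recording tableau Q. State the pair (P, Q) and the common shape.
P = [1, 2, 5, 6] / [3, 4] / [7] / [8];  Q = [1, 2, 5, 7] / [3, 6] / [4] / [8];  common shape = (4, 2, 1, 1)

Row-insert the values π_1, π_2, … into P one at a time, bumping the leftmost entry strictly greater than the inserted value down to the next row. The recording tableau Q records, in position (i, j), the step at which that cell was added to P.
  Insert 3 (step 1): P = [3];  Q = [1]
  Insert 8 (step 2): P = [3, 8];  Q = [1, 2]
  Insert 4 (step 3): P = [3, 4] / [8];  Q = [1, 2] / [3]
  Insert 1 (step 4): P = [1, 4] / [3] / [8];  Q = [1, 2] / [3] / [4]
  Insert 7 (step 5): P = [1, 4, 7] / [3] / [8];  Q = [1, 2, 5] / [3] / [4]
  Insert 5 (step 6): P = [1, 4, 5] / [3, 7] / [8];  Q = [1, 2, 5] / [3, 6] / [4]
  Insert 6 (step 7): P = [1, 4, 5, 6] / [3, 7] / [8];  Q = [1, 2, 5, 7] / [3, 6] / [4]
  Insert 2 (step 8): P = [1, 2, 5, 6] / [3, 4] / [7] / [8];  Q = [1, 2, 5, 7] / [3, 6] / [4] / [8]
Final shape: (4, 2, 1, 1).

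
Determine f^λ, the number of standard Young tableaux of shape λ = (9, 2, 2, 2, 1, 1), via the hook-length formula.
# SYT of shape (9, 2, 2, 2, 1, 1) = 318240

Hook-length formula: f^λ = n! / Π hook(c), product over all cells c of the Young diagram. For λ = (9, 2, 2, 2, 1, 1), n = 17 boxes. Hook lengths by row (left-to-right, top-to-bottom): [14, 11, 7, 6, 5, 4, 3, 2, 1]; [6, 3]; [5, 2]; [4, 1]; [2]; [1]. Product of hooks = 1117670400. So f^λ = 17! / 1117670400 = 355687428096000 / 1117670400 = 318240.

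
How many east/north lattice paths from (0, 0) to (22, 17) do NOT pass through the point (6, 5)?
Number of paths = 36966267000

Total paths from (0, 0) to (22, 17): C(39, 22) = 51021117810. Paths through (6, 5): (paths (0, 0) → (6, 5)) × (paths (6, 5) → (22, 17)) = C(11, 6) · C(28, 16) = 462 · 30421755 = 14054850810. Avoidance count = 51021117810 − 14054850810 = 36966267000.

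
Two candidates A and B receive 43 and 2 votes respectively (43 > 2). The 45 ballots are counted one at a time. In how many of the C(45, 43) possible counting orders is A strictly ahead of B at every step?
Strict-lead orderings = 902

Total orderings of the 45 votes with 43 for A: C(45, 43) = 990. By the Bertrand ballot formula (Cycle Lemma / reflection principle), the number of orderings in which A is strictly ahead of B throughout is (p − q)/(p + q) · C(p + q, p) = (43 − 2)/(43 + 2) · 990 = 902.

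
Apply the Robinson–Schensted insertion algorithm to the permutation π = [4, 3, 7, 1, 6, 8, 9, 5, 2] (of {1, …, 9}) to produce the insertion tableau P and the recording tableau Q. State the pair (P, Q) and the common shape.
P = [1, 2, 8, 9] / [3, 5] / [4, 6] / [7];  Q = [1, 3, 6, 7] / [2, 5] / [4, 8] / [9];  common shape = (4, 2, 2, 1)

Row-insert the values π_1, π_2, … into P one at a time, bumping the leftmost entry strictly greater than the inserted value down to the next row. The recording tableau Q records, in position (i, j), the step at which that cell was added to P.
  Insert 4 (step 1): P = [4];  Q = [1]
  Insert 3 (step 2): P = [3] / [4];  Q = [1] / [2]
  Insert 7 (step 3): P = [3, 7] / [4];  Q = [1, 3] / [2]
  Insert 1 (step 4): P = [1, 7] / [3] / [4];  Q = [1, 3] / [2] / [4]
  Insert 6 (step 5): P = [1, 6] / [3, 7] / [4];  Q = [1, 3] / [2, 5] / [4]
  Insert 8 (step 6): P = [1, 6, 8] / [3, 7] / [4];  Q = [1, 3, 6] / [2, 5] / [4]
  Insert 9 (step 7): P = [1, 6, 8, 9] / [3, 7] / [4];  Q = [1, 3, 6, 7] / [2, 5] / [4]
  Insert 5 (step 8): P = [1, 5, 8, 9] / [3, 6] / [4, 7];  Q = [1, 3, 6, 7] / [2, 5] / [4, 8]
  Insert 2 (step 9): P = [1, 2, 8, 9] / [3, 5] / [4, 6] / [7];  Q = [1, 3, 6, 7] / [2, 5] / [4, 8] / [9]
Final shape: (4, 2, 2, 1).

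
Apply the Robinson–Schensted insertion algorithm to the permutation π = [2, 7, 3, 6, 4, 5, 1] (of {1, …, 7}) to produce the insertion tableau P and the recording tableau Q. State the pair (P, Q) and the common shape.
P = [1, 3, 4, 5] / [2] / [6] / [7];  Q = [1, 2, 4, 6] / [3] / [5] / [7];  common shape = (4, 1, 1, 1)

Row-insert the values π_1, π_2, … into P one at a time, bumping the leftmost entry strictly greater than the inserted value down to the next row. The recording tableau Q records, in position (i, j), the step at which that cell was added to P.
  Insert 2 (step 1): P = [2];  Q = [1]
  Insert 7 (step 2): P = [2, 7];  Q = [1, 2]
  Insert 3 (step 3): P = [2, 3] / [7];  Q = [1, 2] / [3]
  Insert 6 (step 4): P = [2, 3, 6] / [7];  Q = [1, 2, 4] / [3]
  Insert 4 (step 5): P = [2, 3, 4] / [6] / [7];  Q = [1, 2, 4] / [3] / [5]
  Insert 5 (step 6): P = [2, 3, 4, 5] / [6] / [7];  Q = [1, 2, 4, 6] / [3] / [5]
  Insert 1 (step 7): P = [1, 3, 4, 5] / [2] / [6] / [7];  Q = [1, 2, 4, 6] / [3] / [5] / [7]
Final shape: (4, 1, 1, 1).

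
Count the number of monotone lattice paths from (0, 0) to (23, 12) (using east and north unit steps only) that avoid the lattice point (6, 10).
Number of paths = 833082432

Total paths from (0, 0) to (23, 12): C(35, 23) = 834451800. Paths through (6, 10): (paths (0, 0) → (6, 10)) × (paths (6, 10) → (23, 12)) = C(16, 6) · C(19, 17) = 8008 · 171 = 1369368. Avoidance count = 834451800 − 1369368 = 833082432.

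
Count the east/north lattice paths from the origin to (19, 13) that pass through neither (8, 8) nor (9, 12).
Number of paths = 288632060

Inclusion–exclusion. Total paths: C(32, 19) = 347373600. Through P₁: C(16, 8)·C(16, 11) = 56216160. Through P₂: C(21, 9)·C(11, 10) = 3233230. Since P₁ is strictly southwest of P₂, a monotone path through both must visit P₁ then P₂; paths through both = C(16, 8)·C(5, 1)·C(11, 10) = 707850. Avoid both = 347373600 − 56216160 − 3233230 + 707850 = 288632060.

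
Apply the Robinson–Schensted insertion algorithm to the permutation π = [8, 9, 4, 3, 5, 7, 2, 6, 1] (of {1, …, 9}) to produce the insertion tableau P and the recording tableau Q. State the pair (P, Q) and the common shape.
P = [1, 5, 6] / [2, 7] / [3, 9] / [4] / [8];  Q = [1, 2, 6] / [3, 5] / [4, 8] / [7] / [9];  common shape = (3, 2, 2, 1, 1)

Row-insert the values π_1, π_2, … into P one at a time, bumping the leftmost entry strictly greater than the inserted value down to the next row. The recording tableau Q records, in position (i, j), the step at which that cell was added to P.
  Insert 8 (step 1): P = [8];  Q = [1]
  Insert 9 (step 2): P = [8, 9];  Q = [1, 2]
  Insert 4 (step 3): P = [4, 9] / [8];  Q = [1, 2] / [3]
  Insert 3 (step 4): P = [3, 9] / [4] / [8];  Q = [1, 2] / [3] / [4]
  Insert 5 (step 5): P = [3, 5] / [4, 9] / [8];  Q = [1, 2] / [3, 5] / [4]
  Insert 7 (step 6): P = [3, 5, 7] / [4, 9] / [8];  Q = [1, 2, 6] / [3, 5] / [4]
  Insert 2 (step 7): P = [2, 5, 7] / [3, 9] / [4] / [8];  Q = [1, 2, 6] / [3, 5] / [4] / [7]
  Insert 6 (step 8): P = [2, 5, 6] / [3, 7] / [4, 9] / [8];  Q = [1, 2, 6] / [3, 5] / [4, 8] / [7]
  Insert 1 (step 9): P = [1, 5, 6] / [2, 7] / [3, 9] / [4] / [8];  Q = [1, 2, 6] / [3, 5] / [4, 8] / [7] / [9]
Final shape: (3, 2, 2, 1, 1).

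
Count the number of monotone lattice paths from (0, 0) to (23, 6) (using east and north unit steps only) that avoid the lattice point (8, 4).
Number of paths = 407700

Total paths from (0, 0) to (23, 6): C(29, 23) = 475020. Paths through (8, 4): (paths (0, 0) → (8, 4)) × (paths (8, 4) → (23, 6)) = C(12, 8) · C(17, 15) = 495 · 136 = 67320. Avoidance count = 475020 − 67320 = 407700.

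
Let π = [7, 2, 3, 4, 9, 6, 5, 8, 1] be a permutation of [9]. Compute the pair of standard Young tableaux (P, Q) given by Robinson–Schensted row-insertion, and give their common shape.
P = [1, 3, 4, 5, 8] / [2, 9] / [6] / [7];  Q = [1, 3, 4, 5, 8] / [2, 6] / [7] / [9];  common shape = (5, 2, 1, 1)

Row-insert the values π_1, π_2, … into P one at a time, bumping the leftmost entry strictly greater than the inserted value down to the next row. The recording tableau Q records, in position (i, j), the step at which that cell was added to P.
  Insert 7 (step 1): P = [7];  Q = [1]
  Insert 2 (step 2): P = [2] / [7];  Q = [1] / [2]
  Insert 3 (step 3): P = [2, 3] / [7];  Q = [1, 3] / [2]
  Insert 4 (step 4): P = [2, 3, 4] / [7];  Q = [1, 3, 4] / [2]
  Insert 9 (step 5): P = [2, 3, 4, 9] / [7];  Q = [1, 3, 4, 5] / [2]
  Insert 6 (step 6): P = [2, 3, 4, 6] / [7, 9];  Q = [1, 3, 4, 5] / [2, 6]
  Insert 5 (step 7): P = [2, 3, 4, 5] / [6, 9] / [7];  Q = [1, 3, 4, 5] / [2, 6] / [7]
  Insert 8 (step 8): P = [2, 3, 4, 5, 8] / [6, 9] / [7];  Q = [1, 3, 4, 5, 8] / [2, 6] / [7]
  Insert 1 (step 9): P = [1, 3, 4, 5, 8] / [2, 9] / [6] / [7];  Q = [1, 3, 4, 5, 8] / [2, 6] / [7] / [9]
Final shape: (5, 2, 1, 1).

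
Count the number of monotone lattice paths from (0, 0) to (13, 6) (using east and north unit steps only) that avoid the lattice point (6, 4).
Number of paths = 19572

Total paths from (0, 0) to (13, 6): C(19, 13) = 27132. Paths through (6, 4): (paths (0, 0) → (6, 4)) × (paths (6, 4) → (13, 6)) = C(10, 6) · C(9, 7) = 210 · 36 = 7560. Avoidance count = 27132 − 7560 = 19572.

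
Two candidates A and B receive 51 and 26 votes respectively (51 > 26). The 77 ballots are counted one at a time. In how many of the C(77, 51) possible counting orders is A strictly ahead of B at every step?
Strict-lead orderings = 75353121846291778200

Total orderings of the 77 votes with 51 for A: C(77, 51) = 232087615286578676856. By the Bertrand ballot formula (Cycle Lemma / reflection principle), the number of orderings in which A is strictly ahead of B throughout is (p − q)/(p + q) · C(p + q, p) = (51 − 26)/(51 + 26) · 232087615286578676856 = 75353121846291778200.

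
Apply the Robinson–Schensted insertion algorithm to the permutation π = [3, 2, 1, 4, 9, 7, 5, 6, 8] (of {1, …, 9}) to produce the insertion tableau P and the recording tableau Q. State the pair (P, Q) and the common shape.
P = [1, 4, 5, 6, 8] / [2, 7] / [3, 9];  Q = [1, 4, 5, 8, 9] / [2, 6] / [3, 7];  common shape = (5, 2, 2)

Row-insert the values π_1, π_2, … into P one at a time, bumping the leftmost entry strictly greater than the inserted value down to the next row. The recording tableau Q records, in position (i, j), the step at which that cell was added to P.
  Insert 3 (step 1): P = [3];  Q = [1]
  Insert 2 (step 2): P = [2] / [3];  Q = [1] / [2]
  Insert 1 (step 3): P = [1] / [2] / [3];  Q = [1] / [2] / [3]
  Insert 4 (step 4): P = [1, 4] / [2] / [3];  Q = [1, 4] / [2] / [3]
  Insert 9 (step 5): P = [1, 4, 9] / [2] / [3];  Q = [1, 4, 5] / [2] / [3]
  Insert 7 (step 6): P = [1, 4, 7] / [2, 9] / [3];  Q = [1, 4, 5] / [2, 6] / [3]
  Insert 5 (step 7): P = [1, 4, 5] / [2, 7] / [3, 9];  Q = [1, 4, 5] / [2, 6] / [3, 7]
  Insert 6 (step 8): P = [1, 4, 5, 6] / [2, 7] / [3, 9];  Q = [1, 4, 5, 8] / [2, 6] / [3, 7]
  Insert 8 (step 9): P = [1, 4, 5, 6, 8] / [2, 7] / [3, 9];  Q = [1, 4, 5, 8, 9] / [2, 6] / [3, 7]
Final shape: (5, 2, 2).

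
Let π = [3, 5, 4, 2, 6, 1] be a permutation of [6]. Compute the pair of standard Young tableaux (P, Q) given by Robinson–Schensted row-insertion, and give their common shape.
P = [1, 4, 6] / [2] / [3] / [5];  Q = [1, 2, 5] / [3] / [4] / [6];  common shape = (3, 1, 1, 1)

Row-insert the values π_1, π_2, … into P one at a time, bumping the leftmost entry strictly greater than the inserted value down to the next row. The recording tableau Q records, in position (i, j), the step at which that cell was added to P.
  Insert 3 (step 1): P = [3];  Q = [1]
  Insert 5 (step 2): P = [3, 5];  Q = [1, 2]
  Insert 4 (step 3): P = [3, 4] / [5];  Q = [1, 2] / [3]
  Insert 2 (step 4): P = [2, 4] / [3] / [5];  Q = [1, 2] / [3] / [4]
  Insert 6 (step 5): P = [2, 4, 6] / [3] / [5];  Q = [1, 2, 5] / [3] / [4]
  Insert 1 (step 6): P = [1, 4, 6] / [2] / [3] / [5];  Q = [1, 2, 5] / [3] / [4] / [6]
Final shape: (3, 1, 1, 1).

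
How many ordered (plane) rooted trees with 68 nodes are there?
C_67 = 22033725021956517463358552614056949950

These ordered rooted trees are counted by the Catalan number C_n = (1/(n + 1)) · C(2n, n). For n = 67: C_67 = (1/68) · C(134, 67) = 1498293301493043187508381577755872596600/68 = 22033725021956517463358552614056949950.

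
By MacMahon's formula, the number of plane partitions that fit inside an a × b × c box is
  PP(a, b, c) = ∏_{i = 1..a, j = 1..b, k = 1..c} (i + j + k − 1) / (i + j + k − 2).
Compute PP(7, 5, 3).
PP(7, 5, 3) = 16195608

Evaluate the triple product over i = 1..7, j = 1..5, k = 1..3. The factors are (2/1) · (3/2) · (4/3) · (3/2) · (4/3) · (5/4) · (4/3) · (5/4) · … (105 factors total). The numerators and denominators telescope so the product is an integer; carrying out the multiplication exactly gives PP(7, 5, 3) = 16195608.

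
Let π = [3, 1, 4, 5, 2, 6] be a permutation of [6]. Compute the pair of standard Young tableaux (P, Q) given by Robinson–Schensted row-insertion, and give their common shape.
P = [1, 2, 5, 6] / [3, 4];  Q = [1, 3, 4, 6] / [2, 5];  common shape = (4, 2)

Row-insert the values π_1, π_2, … into P one at a time, bumping the leftmost entry strictly greater than the inserted value down to the next row. The recording tableau Q records, in position (i, j), the step at which that cell was added to P.
  Insert 3 (step 1): P = [3];  Q = [1]
  Insert 1 (step 2): P = [1] / [3];  Q = [1] / [2]
  Insert 4 (step 3): P = [1, 4] / [3];  Q = [1, 3] / [2]
  Insert 5 (step 4): P = [1, 4, 5] / [3];  Q = [1, 3, 4] / [2]
  Insert 2 (step 5): P = [1, 2, 5] / [3, 4];  Q = [1, 3, 4] / [2, 5]
  Insert 6 (step 6): P = [1, 2, 5, 6] / [3, 4];  Q = [1, 3, 4, 6] / [2, 5]
Final shape: (4, 2).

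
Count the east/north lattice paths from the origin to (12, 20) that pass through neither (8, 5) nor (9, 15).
Number of paths = 148376996

Inclusion–exclusion. Total paths: C(32, 12) = 225792840. Through P₁: C(13, 8)·C(19, 4) = 4988412. Through P₂: C(24, 9)·C(8, 3) = 73220224. Since P₁ is strictly southwest of P₂, a monotone path through both must visit P₁ then P₂; paths through both = C(13, 8)·C(11, 1)·C(8, 3) = 792792. Avoid both = 225792840 − 4988412 − 73220224 + 792792 = 148376996.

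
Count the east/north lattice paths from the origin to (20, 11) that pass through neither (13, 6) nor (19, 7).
Number of paths = 60844391

Inclusion–exclusion. Total paths: C(31, 20) = 84672315. Through P₁: C(19, 13)·C(12, 7) = 21488544. Through P₂: C(26, 19)·C(5, 1) = 3289000. Since P₁ is strictly southwest of P₂, a monotone path through both must visit P₁ then P₂; paths through both = C(19, 13)·C(7, 6)·C(5, 1) = 949620. Avoid both = 84672315 − 21488544 − 3289000 + 949620 = 60844391.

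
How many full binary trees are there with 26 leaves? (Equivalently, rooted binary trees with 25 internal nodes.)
C_25 = 4861946401452

These full binary trees are counted by the Catalan number C_n = (1/(n + 1)) · C(2n, n). For n = 25: C_25 = (1/26) · C(50, 25) = 126410606437752/26 = 4861946401452.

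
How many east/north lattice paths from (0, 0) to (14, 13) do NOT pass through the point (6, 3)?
Number of paths = 16382628

Total paths from (0, 0) to (14, 13): C(27, 14) = 20058300. Paths through (6, 3): (paths (0, 0) → (6, 3)) × (paths (6, 3) → (14, 13)) = C(9, 6) · C(18, 8) = 84 · 43758 = 3675672. Avoidance count = 20058300 − 3675672 = 16382628.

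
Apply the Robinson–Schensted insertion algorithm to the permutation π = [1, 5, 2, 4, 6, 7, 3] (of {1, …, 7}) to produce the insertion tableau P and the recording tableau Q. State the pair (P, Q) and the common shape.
P = [1, 2, 3, 6, 7] / [4] / [5];  Q = [1, 2, 4, 5, 6] / [3] / [7];  common shape = (5, 1, 1)

Row-insert the values π_1, π_2, … into P one at a time, bumping the leftmost entry strictly greater than the inserted value down to the next row. The recording tableau Q records, in position (i, j), the step at which that cell was added to P.
  Insert 1 (step 1): P = [1];  Q = [1]
  Insert 5 (step 2): P = [1, 5];  Q = [1, 2]
  Insert 2 (step 3): P = [1, 2] / [5];  Q = [1, 2] / [3]
  Insert 4 (step 4): P = [1, 2, 4] / [5];  Q = [1, 2, 4] / [3]
  Insert 6 (step 5): P = [1, 2, 4, 6] / [5];  Q = [1, 2, 4, 5] / [3]
  Insert 7 (step 6): P = [1, 2, 4, 6, 7] / [5];  Q = [1, 2, 4, 5, 6] / [3]
  Insert 3 (step 7): P = [1, 2, 3, 6, 7] / [4] / [5];  Q = [1, 2, 4, 5, 6] / [3] / [7]
Final shape: (5, 1, 1).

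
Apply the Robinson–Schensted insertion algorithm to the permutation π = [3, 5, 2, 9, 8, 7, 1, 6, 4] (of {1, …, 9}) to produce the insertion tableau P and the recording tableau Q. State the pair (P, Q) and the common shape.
P = [1, 4, 6] / [2, 5] / [3, 7] / [8] / [9];  Q = [1, 2, 4] / [3, 5] / [6, 8] / [7] / [9];  common shape = (3, 2, 2, 1, 1)

Row-insert the values π_1, π_2, … into P one at a time, bumping the leftmost entry strictly greater than the inserted value down to the next row. The recording tableau Q records, in position (i, j), the step at which that cell was added to P.
  Insert 3 (step 1): P = [3];  Q = [1]
  Insert 5 (step 2): P = [3, 5];  Q = [1, 2]
  Insert 2 (step 3): P = [2, 5] / [3];  Q = [1, 2] / [3]
  Insert 9 (step 4): P = [2, 5, 9] / [3];  Q = [1, 2, 4] / [3]
  Insert 8 (step 5): P = [2, 5, 8] / [3, 9];  Q = [1, 2, 4] / [3, 5]
  Insert 7 (step 6): P = [2, 5, 7] / [3, 8] / [9];  Q = [1, 2, 4] / [3, 5] / [6]
  Insert 1 (step 7): P = [1, 5, 7] / [2, 8] / [3] / [9];  Q = [1, 2, 4] / [3, 5] / [6] / [7]
  Insert 6 (step 8): P = [1, 5, 6] / [2, 7] / [3, 8] / [9];  Q = [1, 2, 4] / [3, 5] / [6, 8] / [7]
  Insert 4 (step 9): P = [1, 4, 6] / [2, 5] / [3, 7] / [8] / [9];  Q = [1, 2, 4] / [3, 5] / [6, 8] / [7] / [9]
Final shape: (3, 2, 2, 1, 1).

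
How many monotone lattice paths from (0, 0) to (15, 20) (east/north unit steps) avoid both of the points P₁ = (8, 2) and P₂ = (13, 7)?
Number of paths = 3219362760

Inclusion–exclusion. Total paths: C(35, 15) = 3247943160. Through P₁: C(10, 8)·C(25, 7) = 21631500. Through P₂: C(20, 13)·C(15, 2) = 8139600. Since P₁ is strictly southwest of P₂, a monotone path through both must visit P₁ then P₂; paths through both = C(10, 8)·C(10, 5)·C(15, 2) = 1190700. Avoid both = 3247943160 − 21631500 − 8139600 + 1190700 = 3219362760.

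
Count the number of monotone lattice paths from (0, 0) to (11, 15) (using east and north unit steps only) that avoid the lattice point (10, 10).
Number of paths = 6617624

Total paths from (0, 0) to (11, 15): C(26, 11) = 7726160. Paths through (10, 10): (paths (0, 0) → (10, 10)) × (paths (10, 10) → (11, 15)) = C(20, 10) · C(6, 1) = 184756 · 6 = 1108536. Avoidance count = 7726160 − 1108536 = 6617624.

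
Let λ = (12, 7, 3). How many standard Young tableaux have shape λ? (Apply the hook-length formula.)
# SYT of shape (12, 7, 3) = 17587350

Hook-length formula: f^λ = n! / Π hook(c), product over all cells c of the Young diagram. For λ = (12, 7, 3), n = 22 boxes. Hook lengths by row (left-to-right, top-to-bottom): [14, 13, 12, 10, 9, 8, 7, 5, 4, 3, 2, 1]; [8, 7, 6, 4, 3, 2, 1]; [3, 2, 1]. Product of hooks = 63909612748800. So f^λ = 22! / 63909612748800 = 1124000727777607680000 / 63909612748800 = 17587350.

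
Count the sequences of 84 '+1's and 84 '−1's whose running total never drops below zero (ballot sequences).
C_84 = 270557451039395118028642463289168566420671280440

These ballot sequences are counted by the Catalan number C_n = (1/(n + 1)) · C(2n, n). For n = 84: C_84 = (1/85) · C(168, 84) = 22997383338348585032434609379579328145757058837400/85 = 270557451039395118028642463289168566420671280440.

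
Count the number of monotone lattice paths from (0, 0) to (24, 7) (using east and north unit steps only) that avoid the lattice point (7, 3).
Number of paths = 1911375

Total paths from (0, 0) to (24, 7): C(31, 24) = 2629575. Paths through (7, 3): (paths (0, 0) → (7, 3)) × (paths (7, 3) → (24, 7)) = C(10, 7) · C(21, 17) = 120 · 5985 = 718200. Avoidance count = 2629575 − 718200 = 1911375.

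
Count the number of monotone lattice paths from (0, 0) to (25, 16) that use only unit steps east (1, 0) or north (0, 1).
Number of paths = 103077446706

A monotone lattice path from (0, 0) to (25, 16) consists of 25 east steps and 16 north steps in some order, so it is determined by which 25 of the 41 steps are east. The count is C(41, 25) = 103077446706.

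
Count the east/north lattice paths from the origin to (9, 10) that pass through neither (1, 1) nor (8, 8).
Number of paths = 25740

Inclusion–exclusion. Total paths: C(19, 9) = 92378. Through P₁: C(2, 1)·C(17, 8) = 48620. Through P₂: C(16, 8)·C(3, 1) = 38610. Since P₁ is strictly southwest of P₂, a monotone path through both must visit P₁ then P₂; paths through both = C(2, 1)·C(14, 7)·C(3, 1) = 20592. Avoid both = 92378 − 48620 − 38610 + 20592 = 25740.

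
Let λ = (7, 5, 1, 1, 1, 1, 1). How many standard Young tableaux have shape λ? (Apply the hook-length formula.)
# SYT of shape (7, 5, 1, 1, 1, 1, 1) = 565488

Hook-length formula: f^λ = n! / Π hook(c), product over all cells c of the Young diagram. For λ = (7, 5, 1, 1, 1, 1, 1), n = 17 boxes. Hook lengths by row (left-to-right, top-to-bottom): [13, 7, 6, 5, 4, 2, 1]; [10, 4, 3, 2, 1]; [5]; [4]; [3]; [2]; [1]. Product of hooks = 628992000. So f^λ = 17! / 628992000 = 355687428096000 / 628992000 = 565488.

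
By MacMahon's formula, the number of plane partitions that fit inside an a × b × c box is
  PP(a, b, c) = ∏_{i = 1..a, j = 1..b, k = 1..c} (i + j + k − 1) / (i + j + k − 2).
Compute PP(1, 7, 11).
PP(1, 7, 11) = 31824

Evaluate the triple product over i = 1..1, j = 1..7, k = 1..11. The factors are (2/1) · (3/2) · (4/3) · (5/4) · (6/5) · (7/6) · (8/7) · (9/8) · … (77 factors total). The numerators and denominators telescope so the product is an integer; carrying out the multiplication exactly gives PP(1, 7, 11) = 31824.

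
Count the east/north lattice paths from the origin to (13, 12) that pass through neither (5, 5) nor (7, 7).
Number of paths = 2691640

Inclusion–exclusion. Total paths: C(25, 13) = 5200300. Through P₁: C(10, 5)·C(15, 8) = 1621620. Through P₂: C(14, 7)·C(11, 6) = 1585584. Since P₁ is strictly southwest of P₂, a monotone path through both must visit P₁ then P₂; paths through both = C(10, 5)·C(4, 2)·C(11, 6) = 698544. Avoid both = 5200300 − 1621620 − 1585584 + 698544 = 2691640.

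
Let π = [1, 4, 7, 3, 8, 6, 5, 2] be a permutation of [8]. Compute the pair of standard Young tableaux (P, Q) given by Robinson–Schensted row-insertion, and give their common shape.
P = [1, 2, 5, 8] / [3, 6] / [4] / [7];  Q = [1, 2, 3, 5] / [4, 6] / [7] / [8];  common shape = (4, 2, 1, 1)

Row-insert the values π_1, π_2, … into P one at a time, bumping the leftmost entry strictly greater than the inserted value down to the next row. The recording tableau Q records, in position (i, j), the step at which that cell was added to P.
  Insert 1 (step 1): P = [1];  Q = [1]
  Insert 4 (step 2): P = [1, 4];  Q = [1, 2]
  Insert 7 (step 3): P = [1, 4, 7];  Q = [1, 2, 3]
  Insert 3 (step 4): P = [1, 3, 7] / [4];  Q = [1, 2, 3] / [4]
  Insert 8 (step 5): P = [1, 3, 7, 8] / [4];  Q = [1, 2, 3, 5] / [4]
  Insert 6 (step 6): P = [1, 3, 6, 8] / [4, 7];  Q = [1, 2, 3, 5] / [4, 6]
  Insert 5 (step 7): P = [1, 3, 5, 8] / [4, 6] / [7];  Q = [1, 2, 3, 5] / [4, 6] / [7]
  Insert 2 (step 8): P = [1, 2, 5, 8] / [3, 6] / [4] / [7];  Q = [1, 2, 3, 5] / [4, 6] / [7] / [8]
Final shape: (4, 2, 1, 1).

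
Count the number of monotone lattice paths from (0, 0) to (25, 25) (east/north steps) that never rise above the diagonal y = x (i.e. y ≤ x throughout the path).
Number of paths = 4861946401452

By the reflection principle (André's argument), the number of monotone paths to (25, 25) with n ≤ m that never go above y = x is C(50, 25) − C(50, 26) = 126410606437752 − 121548660036300 = 4861946401452.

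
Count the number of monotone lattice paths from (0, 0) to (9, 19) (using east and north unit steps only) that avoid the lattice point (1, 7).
Number of paths = 5899140

Total paths from (0, 0) to (9, 19): C(28, 9) = 6906900. Paths through (1, 7): (paths (0, 0) → (1, 7)) × (paths (1, 7) → (9, 19)) = C(8, 1) · C(20, 8) = 8 · 125970 = 1007760. Avoidance count = 6906900 − 1007760 = 5899140.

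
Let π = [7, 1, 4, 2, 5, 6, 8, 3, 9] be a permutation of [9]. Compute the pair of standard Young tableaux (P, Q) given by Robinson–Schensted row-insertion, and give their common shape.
P = [1, 2, 3, 6, 8, 9] / [4, 5] / [7];  Q = [1, 3, 5, 6, 7, 9] / [2, 8] / [4];  common shape = (6, 2, 1)

Row-insert the values π_1, π_2, … into P one at a time, bumping the leftmost entry strictly greater than the inserted value down to the next row. The recording tableau Q records, in position (i, j), the step at which that cell was added to P.
  Insert 7 (step 1): P = [7];  Q = [1]
  Insert 1 (step 2): P = [1] / [7];  Q = [1] / [2]
  Insert 4 (step 3): P = [1, 4] / [7];  Q = [1, 3] / [2]
  Insert 2 (step 4): P = [1, 2] / [4] / [7];  Q = [1, 3] / [2] / [4]
  Insert 5 (step 5): P = [1, 2, 5] / [4] / [7];  Q = [1, 3, 5] / [2] / [4]
  Insert 6 (step 6): P = [1, 2, 5, 6] / [4] / [7];  Q = [1, 3, 5, 6] / [2] / [4]
  Insert 8 (step 7): P = [1, 2, 5, 6, 8] / [4] / [7];  Q = [1, 3, 5, 6, 7] / [2] / [4]
  Insert 3 (step 8): P = [1, 2, 3, 6, 8] / [4, 5] / [7];  Q = [1, 3, 5, 6, 7] / [2, 8] / [4]
  Insert 9 (step 9): P = [1, 2, 3, 6, 8, 9] / [4, 5] / [7];  Q = [1, 3, 5, 6, 7, 9] / [2, 8] / [4]
Final shape: (6, 2, 1).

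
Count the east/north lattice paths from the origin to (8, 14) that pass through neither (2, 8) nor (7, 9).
Number of paths = 211170

Inclusion–exclusion. Total paths: C(22, 8) = 319770. Through P₁: C(10, 2)·C(12, 6) = 41580. Through P₂: C(16, 7)·C(6, 1) = 68640. Since P₁ is strictly southwest of P₂, a monotone path through both must visit P₁ then P₂; paths through both = C(10, 2)·C(6, 5)·C(6, 1) = 1620. Avoid both = 319770 − 41580 − 68640 + 1620 = 211170.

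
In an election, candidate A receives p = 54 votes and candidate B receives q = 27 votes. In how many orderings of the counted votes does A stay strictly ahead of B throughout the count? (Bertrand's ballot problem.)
Strict-lead orderings = 768759815833950334240

Total orderings of the 81 votes with 54 for A: C(81, 54) = 2306279447501851002720. By the Bertrand ballot formula (Cycle Lemma / reflection principle), the number of orderings in which A is strictly ahead of B throughout is (p − q)/(p + q) · C(p + q, p) = (54 − 27)/(54 + 27) · 2306279447501851002720 = 768759815833950334240.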